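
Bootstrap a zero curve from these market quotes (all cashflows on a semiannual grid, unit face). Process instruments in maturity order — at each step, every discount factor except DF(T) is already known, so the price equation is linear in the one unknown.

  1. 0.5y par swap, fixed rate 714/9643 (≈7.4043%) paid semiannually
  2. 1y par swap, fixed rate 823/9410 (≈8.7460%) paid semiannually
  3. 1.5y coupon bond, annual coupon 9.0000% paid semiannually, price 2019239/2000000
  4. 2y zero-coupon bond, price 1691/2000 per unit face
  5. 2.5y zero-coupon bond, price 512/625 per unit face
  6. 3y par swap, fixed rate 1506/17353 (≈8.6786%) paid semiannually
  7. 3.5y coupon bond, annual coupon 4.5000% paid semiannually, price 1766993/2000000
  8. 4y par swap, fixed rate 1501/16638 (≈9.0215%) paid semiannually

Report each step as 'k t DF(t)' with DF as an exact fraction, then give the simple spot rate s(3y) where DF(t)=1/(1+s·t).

step 1 [0.5y] swap r/2=357/9643: DF=(1 − 357/9643·(0))/(1+357/9643) = 9643/10000 ≈ 0.964300
step 2 [1y] swap r/2=823/18820: DF=(1 − 823/18820·(0.964300))/(1+823/18820) = 9177/10000 ≈ 0.917700
step 3 [1.5y] bond c/2=9/200: DF=(2019239/2000000 − 9/200·(0.964300+0.917700))/(1+9/200) = 8851/10000 ≈ 0.885100
step 4 [2y] zero: DF = P = 1691/2000 ≈ 0.845500
step 5 [2.5y] zero: DF = P = 512/625 ≈ 0.819200
step 6 [3y] swap r/2=753/17353: DF=(1 − 753/17353·(0.964300+0.917700+0.885100+0.845500+0.819200))/(1+753/17353) = 7741/10000 ≈ 0.774100
step 7 [3.5y] bond c/2=9/400: DF=(1766993/2000000 − 9/400·(0.964300+0.917700+0.885100+0.845500+0.819200+0.774100))/(1+9/400) = 1499/2000 ≈ 0.749500
step 8 [4y] swap r/2=1501/33276: DF=(1 − 1501/33276·(0.964300+0.917700+0.885100+0.845500+0.819200+0.774100+0.749500))/(1+1501/33276) = 3499/5000 ≈ 0.699800

1 1/2 9643/10000
2 1 9177/10000
3 3/2 8851/10000
4 2 1691/2000
5 5/2 512/625
6 3 7741/10000
7 7/2 1499/2000
8 4 3499/5000
s(3y) = (1/(7741/10000) − 1)/(3) = 753/7741 ≈ 9.7274%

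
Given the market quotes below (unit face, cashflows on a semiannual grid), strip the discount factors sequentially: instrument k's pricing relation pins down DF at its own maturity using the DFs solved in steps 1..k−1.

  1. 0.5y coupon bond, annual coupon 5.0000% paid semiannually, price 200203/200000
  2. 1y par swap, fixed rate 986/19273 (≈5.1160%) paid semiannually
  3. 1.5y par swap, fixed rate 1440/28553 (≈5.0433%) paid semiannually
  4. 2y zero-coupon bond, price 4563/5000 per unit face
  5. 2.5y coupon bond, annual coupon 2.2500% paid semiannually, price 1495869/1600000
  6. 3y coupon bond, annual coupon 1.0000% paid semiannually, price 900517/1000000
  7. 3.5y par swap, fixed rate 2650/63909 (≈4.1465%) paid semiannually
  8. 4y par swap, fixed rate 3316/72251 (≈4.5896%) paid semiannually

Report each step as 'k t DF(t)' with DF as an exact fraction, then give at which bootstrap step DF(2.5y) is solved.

1 1/2 4883/5000
2 1 9507/10000
3 3/2 116/125
4 2 4563/5000
5 5/2 4413/5000
6 3 8729/10000
7 7/2 347/400
8 4 4171/5000
DF(2.5y) is solved at step 5

step 1 [0.5y] bond c/2=1/40: DF=(200203/200000 − 1/40·(0))/(1+1/40) = 4883/5000 ≈ 0.976600
step 2 [1y] swap r/2=493/19273: DF=(1 − 493/19273·(0.976600))/(1+493/19273) = 9507/10000 ≈ 0.950700
step 3 [1.5y] swap r/2=720/28553: DF=(1 − 720/28553·(0.976600+0.950700))/(1+720/28553) = 116/125 ≈ 0.928000
step 4 [2y] zero: DF = P = 4563/5000 ≈ 0.912600
step 5 [2.5y] bond c/2=9/800: DF=(1495869/1600000 − 9/800·(0.976600+0.950700+0.928000+0.912600))/(1+9/800) = 4413/5000 ≈ 0.882600
step 6 [3y] bond c/2=1/200: DF=(900517/1000000 − 1/200·(0.976600+0.950700+0.928000+0.912600+0.882600))/(1+1/200) = 8729/10000 ≈ 0.872900
step 7 [3.5y] swap r/2=1325/63909: DF=(1 − 1325/63909·(0.976600+0.950700+0.928000+0.912600+0.882600+0.872900))/(1+1325/63909) = 347/400 ≈ 0.867500
step 8 [4y] swap r/2=1658/72251: DF=(1 − 1658/72251·(0.976600+0.950700+0.928000+0.912600+0.882600+0.872900+0.867500))/(1+1658/72251) = 4171/5000 ≈ 0.834200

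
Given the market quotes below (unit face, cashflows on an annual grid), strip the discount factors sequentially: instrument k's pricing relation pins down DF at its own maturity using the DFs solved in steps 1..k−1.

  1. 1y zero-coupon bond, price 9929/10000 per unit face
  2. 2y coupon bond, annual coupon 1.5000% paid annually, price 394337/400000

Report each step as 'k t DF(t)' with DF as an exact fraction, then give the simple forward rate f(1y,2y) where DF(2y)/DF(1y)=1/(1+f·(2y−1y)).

1 1 9929/10000
2 2 4783/5000
f(1y,2y) = ((9929/10000)/(4783/5000) − 1)/(1) = 363/9566 ≈ 3.7947%

step 1 [1y] zero: DF = P = 9929/10000 ≈ 0.992900
step 2 [2y] bond c/1=3/200: DF=(394337/400000 − 3/200·(0.992900))/(1+3/200) = 4783/5000 ≈ 0.956600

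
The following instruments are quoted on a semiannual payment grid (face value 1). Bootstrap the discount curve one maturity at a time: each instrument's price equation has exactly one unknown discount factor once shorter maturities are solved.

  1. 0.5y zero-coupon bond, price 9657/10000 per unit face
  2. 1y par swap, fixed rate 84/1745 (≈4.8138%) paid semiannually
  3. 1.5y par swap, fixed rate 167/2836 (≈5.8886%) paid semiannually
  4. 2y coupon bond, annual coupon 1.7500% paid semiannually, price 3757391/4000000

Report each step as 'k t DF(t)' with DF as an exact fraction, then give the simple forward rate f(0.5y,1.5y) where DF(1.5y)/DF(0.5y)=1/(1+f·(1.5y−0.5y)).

1 1/2 9657/10000
2 1 4769/5000
3 3/2 1833/2000
4 2 4533/5000
f(0.5y,1.5y) = ((9657/10000)/(1833/2000) − 1)/(1) = 164/3055 ≈ 5.3682%

step 1 [0.5y] zero: DF = P = 9657/10000 ≈ 0.965700
step 2 [1y] swap r/2=42/1745: DF=(1 − 42/1745·(0.965700))/(1+42/1745) = 4769/5000 ≈ 0.953800
step 3 [1.5y] swap r/2=167/5672: DF=(1 − 167/5672·(0.965700+0.953800))/(1+167/5672) = 1833/2000 ≈ 0.916500
step 4 [2y] bond c/2=7/800: DF=(3757391/4000000 − 7/800·(0.965700+0.953800+0.916500))/(1+7/800) = 4533/5000 ≈ 0.906600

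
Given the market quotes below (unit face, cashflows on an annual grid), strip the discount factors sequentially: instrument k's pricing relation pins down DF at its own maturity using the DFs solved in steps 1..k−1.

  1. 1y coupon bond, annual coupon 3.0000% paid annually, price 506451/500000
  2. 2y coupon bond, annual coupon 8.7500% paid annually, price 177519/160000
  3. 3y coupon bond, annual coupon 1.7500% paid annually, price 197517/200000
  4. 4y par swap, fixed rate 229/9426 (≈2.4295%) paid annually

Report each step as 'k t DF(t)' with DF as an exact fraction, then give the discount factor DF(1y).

step 1 [1y] bond c/1=3/100: DF=(506451/500000 − 3/100·(0))/(1+3/100) = 4917/5000 ≈ 0.983400
step 2 [2y] bond c/1=7/80: DF=(177519/160000 − 7/80·(0.983400))/(1+7/80) = 9411/10000 ≈ 0.941100
step 3 [3y] bond c/1=7/400: DF=(197517/200000 − 7/400·(0.983400+0.941100))/(1+7/400) = 15/16 ≈ 0.937500
step 4 [4y] swap r/1=229/9426: DF=(1 − 229/9426·(0.983400+0.941100+0.937500))/(1+229/9426) = 2271/2500 ≈ 0.908400

1 1 4917/5000
2 2 9411/10000
3 3 15/16
4 4 2271/2500
DF(1y) = 4917/5000 ≈ 0.983400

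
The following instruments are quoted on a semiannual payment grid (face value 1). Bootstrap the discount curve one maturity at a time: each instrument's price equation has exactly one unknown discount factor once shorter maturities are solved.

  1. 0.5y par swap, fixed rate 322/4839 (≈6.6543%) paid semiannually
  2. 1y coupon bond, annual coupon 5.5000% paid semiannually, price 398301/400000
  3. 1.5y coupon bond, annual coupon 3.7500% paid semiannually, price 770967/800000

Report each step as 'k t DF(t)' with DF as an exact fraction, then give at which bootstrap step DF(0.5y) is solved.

step 1 [0.5y] swap r/2=161/4839: DF=(1 − 161/4839·(0))/(1+161/4839) = 4839/5000 ≈ 0.967800
step 2 [1y] bond c/2=11/400: DF=(398301/400000 − 11/400·(0.967800))/(1+11/400) = 1179/1250 ≈ 0.943200
step 3 [1.5y] bond c/2=3/160: DF=(770967/800000 − 3/160·(0.967800+0.943200))/(1+3/160) = 2277/2500 ≈ 0.910800

1 1/2 4839/5000
2 1 1179/1250
3 3/2 2277/2500
DF(0.5y) is solved at step 1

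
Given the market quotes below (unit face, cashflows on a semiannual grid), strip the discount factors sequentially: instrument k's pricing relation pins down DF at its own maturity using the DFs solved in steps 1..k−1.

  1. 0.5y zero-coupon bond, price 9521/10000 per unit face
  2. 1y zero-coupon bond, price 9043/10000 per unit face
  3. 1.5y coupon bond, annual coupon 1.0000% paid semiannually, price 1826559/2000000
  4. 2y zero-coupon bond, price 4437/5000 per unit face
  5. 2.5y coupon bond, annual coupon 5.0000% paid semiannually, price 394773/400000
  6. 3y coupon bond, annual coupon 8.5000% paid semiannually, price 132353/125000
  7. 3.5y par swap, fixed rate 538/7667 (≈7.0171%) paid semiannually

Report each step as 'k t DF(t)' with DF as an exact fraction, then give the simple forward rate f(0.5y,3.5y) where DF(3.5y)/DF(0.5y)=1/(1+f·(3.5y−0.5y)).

1 1/2 9521/10000
2 1 9043/10000
3 3/2 1799/2000
4 2 4437/5000
5 5/2 437/500
6 3 1663/2000
7 7/2 981/1250
f(0.5y,3.5y) = ((9521/10000)/(981/1250) − 1)/(3) = 1673/23544 ≈ 7.1058%

step 1 [0.5y] zero: DF = P = 9521/10000 ≈ 0.952100
step 2 [1y] zero: DF = P = 9043/10000 ≈ 0.904300
step 3 [1.5y] bond c/2=1/200: DF=(1826559/2000000 − 1/200·(0.952100+0.904300))/(1+1/200) = 1799/2000 ≈ 0.899500
step 4 [2y] zero: DF = P = 4437/5000 ≈ 0.887400
step 5 [2.5y] bond c/2=1/40: DF=(394773/400000 − 1/40·(0.952100+0.904300+0.899500+0.887400))/(1+1/40) = 437/500 ≈ 0.874000
step 6 [3y] bond c/2=17/400: DF=(132353/125000 − 17/400·(0.952100+0.904300+0.899500+0.887400+0.874000))/(1+17/400) = 1663/2000 ≈ 0.831500
step 7 [3.5y] swap r/2=269/7667: DF=(1 − 269/7667·(0.952100+0.904300+0.899500+0.887400+0.874000+0.831500))/(1+269/7667) = 981/1250 ≈ 0.784800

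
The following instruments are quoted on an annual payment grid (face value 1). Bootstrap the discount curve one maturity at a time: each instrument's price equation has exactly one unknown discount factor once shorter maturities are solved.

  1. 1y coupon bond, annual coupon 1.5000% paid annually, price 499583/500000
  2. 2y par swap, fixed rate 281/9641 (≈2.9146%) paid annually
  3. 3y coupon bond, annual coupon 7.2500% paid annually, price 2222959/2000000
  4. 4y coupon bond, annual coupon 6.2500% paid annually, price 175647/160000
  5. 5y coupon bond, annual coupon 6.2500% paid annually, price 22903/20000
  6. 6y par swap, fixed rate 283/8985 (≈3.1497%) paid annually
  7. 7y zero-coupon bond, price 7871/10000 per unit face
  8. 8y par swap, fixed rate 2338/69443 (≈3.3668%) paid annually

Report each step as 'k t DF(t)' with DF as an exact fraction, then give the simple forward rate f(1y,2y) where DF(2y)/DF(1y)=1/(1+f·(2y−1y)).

step 1 [1y] bond c/1=3/200: DF=(499583/500000 − 3/200·(0))/(1+3/200) = 2461/2500 ≈ 0.984400
step 2 [2y] swap r/1=281/9641: DF=(1 − 281/9641·(0.984400))/(1+281/9641) = 4719/5000 ≈ 0.943800
step 3 [3y] bond c/1=29/400: DF=(2222959/2000000 − 29/400·(0.984400+0.943800))/(1+29/400) = 453/500 ≈ 0.906000
step 4 [4y] bond c/1=1/16: DF=(175647/160000 − 1/16·(0.984400+0.943800+0.906000))/(1+1/16) = 1733/2000 ≈ 0.866500
step 5 [5y] bond c/1=1/16: DF=(22903/20000 − 1/16·(0.984400+0.943800+0.906000+0.866500))/(1+1/16) = 8601/10000 ≈ 0.860100
step 6 [6y] swap r/1=283/8985: DF=(1 − 283/8985·(0.984400+0.943800+0.906000+0.866500+0.860100))/(1+283/8985) = 4151/5000 ≈ 0.830200
step 7 [7y] zero: DF = P = 7871/10000 ≈ 0.787100
step 8 [8y] swap r/1=2338/69443: DF=(1 − 2338/69443·(0.984400+0.943800+0.906000+0.866500+0.860100+0.830200+0.787100))/(1+2338/69443) = 3831/5000 ≈ 0.766200

1 1 2461/2500
2 2 4719/5000
3 3 453/500
4 4 1733/2000
5 5 8601/10000
6 6 4151/5000
7 7 7871/10000
8 8 3831/5000
f(1y,2y) = ((2461/2500)/(4719/5000) − 1)/(1) = 203/4719 ≈ 4.3018%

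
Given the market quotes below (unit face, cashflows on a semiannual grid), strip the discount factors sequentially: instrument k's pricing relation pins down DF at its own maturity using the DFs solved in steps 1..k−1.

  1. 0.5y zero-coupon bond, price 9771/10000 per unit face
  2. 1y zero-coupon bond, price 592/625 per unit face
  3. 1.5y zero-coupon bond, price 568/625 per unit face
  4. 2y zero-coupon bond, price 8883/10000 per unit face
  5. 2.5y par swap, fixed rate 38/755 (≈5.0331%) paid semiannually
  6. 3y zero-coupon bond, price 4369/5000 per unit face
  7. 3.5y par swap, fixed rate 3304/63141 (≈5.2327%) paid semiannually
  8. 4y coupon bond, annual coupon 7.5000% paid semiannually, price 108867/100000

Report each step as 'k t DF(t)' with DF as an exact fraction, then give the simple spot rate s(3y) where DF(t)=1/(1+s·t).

1 1/2 9771/10000
2 1 592/625
3 3/2 568/625
4 2 8883/10000
5 5/2 8841/10000
6 3 4369/5000
7 7/2 2087/2500
8 4 8211/10000
s(3y) = (1/(4369/5000) − 1)/(3) = 631/13107 ≈ 4.8142%

step 1 [0.5y] zero: DF = P = 9771/10000 ≈ 0.977100
step 2 [1y] zero: DF = P = 592/625 ≈ 0.947200
step 3 [1.5y] zero: DF = P = 568/625 ≈ 0.908800
step 4 [2y] zero: DF = P = 8883/10000 ≈ 0.888300
step 5 [2.5y] swap r/2=19/755: DF=(1 − 19/755·(0.977100+0.947200+0.908800+0.888300))/(1+19/755) = 8841/10000 ≈ 0.884100
step 6 [3y] zero: DF = P = 4369/5000 ≈ 0.873800
step 7 [3.5y] swap r/2=1652/63141: DF=(1 − 1652/63141·(0.977100+0.947200+0.908800+0.888300+0.884100+0.873800))/(1+1652/63141) = 2087/2500 ≈ 0.834800
step 8 [4y] bond c/2=3/80: DF=(108867/100000 − 3/80·(0.977100+0.947200+0.908800+0.888300+0.884100+0.873800+0.834800))/(1+3/80) = 8211/10000 ≈ 0.821100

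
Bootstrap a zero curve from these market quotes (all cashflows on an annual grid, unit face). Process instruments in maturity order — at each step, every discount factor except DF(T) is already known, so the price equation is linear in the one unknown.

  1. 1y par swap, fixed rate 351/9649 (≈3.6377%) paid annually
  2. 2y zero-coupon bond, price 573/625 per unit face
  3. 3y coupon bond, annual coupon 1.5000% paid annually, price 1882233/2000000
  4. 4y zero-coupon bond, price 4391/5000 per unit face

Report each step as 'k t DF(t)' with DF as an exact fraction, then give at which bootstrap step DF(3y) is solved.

step 1 [1y] swap r/1=351/9649: DF=(1 − 351/9649·(0))/(1+351/9649) = 9649/10000 ≈ 0.964900
step 2 [2y] zero: DF = P = 573/625 ≈ 0.916800
step 3 [3y] bond c/1=3/200: DF=(1882233/2000000 − 3/200·(0.964900+0.916800))/(1+3/200) = 4497/5000 ≈ 0.899400
step 4 [4y] zero: DF = P = 4391/5000 ≈ 0.878200

1 1 9649/10000
2 2 573/625
3 3 4497/5000
4 4 4391/5000
DF(3y) is solved at step 3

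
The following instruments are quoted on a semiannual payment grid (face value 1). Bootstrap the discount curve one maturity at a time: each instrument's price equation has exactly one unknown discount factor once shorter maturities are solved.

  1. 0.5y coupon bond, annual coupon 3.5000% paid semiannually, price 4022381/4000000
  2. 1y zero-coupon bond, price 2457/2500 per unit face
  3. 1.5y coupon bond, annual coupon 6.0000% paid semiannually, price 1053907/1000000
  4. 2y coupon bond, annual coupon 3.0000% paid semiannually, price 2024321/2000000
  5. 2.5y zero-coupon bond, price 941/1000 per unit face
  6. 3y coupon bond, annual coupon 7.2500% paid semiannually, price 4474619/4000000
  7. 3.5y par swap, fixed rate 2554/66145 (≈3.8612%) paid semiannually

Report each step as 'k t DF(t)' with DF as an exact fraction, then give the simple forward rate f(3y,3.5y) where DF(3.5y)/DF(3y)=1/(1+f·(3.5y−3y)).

1 1/2 9883/10000
2 1 2457/2500
3 3/2 4829/5000
4 2 4769/5000
5 5/2 941/1000
6 3 1821/2000
7 7/2 8723/10000
f(3y,3.5y) = ((1821/2000)/(8723/10000) − 1)/(1/2) = 764/8723 ≈ 8.7585%

step 1 [0.5y] bond c/2=7/400: DF=(4022381/4000000 − 7/400·(0))/(1+7/400) = 9883/10000 ≈ 0.988300
step 2 [1y] zero: DF = P = 2457/2500 ≈ 0.982800
step 3 [1.5y] bond c/2=3/100: DF=(1053907/1000000 − 3/100·(0.988300+0.982800))/(1+3/100) = 4829/5000 ≈ 0.965800
step 4 [2y] bond c/2=3/200: DF=(2024321/2000000 − 3/200·(0.988300+0.982800+0.965800))/(1+3/200) = 4769/5000 ≈ 0.953800
step 5 [2.5y] zero: DF = P = 941/1000 ≈ 0.941000
step 6 [3y] bond c/2=29/800: DF=(4474619/4000000 − 29/800·(0.988300+0.982800+0.965800+0.953800+0.941000))/(1+29/800) = 1821/2000 ≈ 0.910500
step 7 [3.5y] swap r/2=1277/66145: DF=(1 − 1277/66145·(0.988300+0.982800+0.965800+0.953800+0.941000+0.910500))/(1+1277/66145) = 8723/10000 ≈ 0.872300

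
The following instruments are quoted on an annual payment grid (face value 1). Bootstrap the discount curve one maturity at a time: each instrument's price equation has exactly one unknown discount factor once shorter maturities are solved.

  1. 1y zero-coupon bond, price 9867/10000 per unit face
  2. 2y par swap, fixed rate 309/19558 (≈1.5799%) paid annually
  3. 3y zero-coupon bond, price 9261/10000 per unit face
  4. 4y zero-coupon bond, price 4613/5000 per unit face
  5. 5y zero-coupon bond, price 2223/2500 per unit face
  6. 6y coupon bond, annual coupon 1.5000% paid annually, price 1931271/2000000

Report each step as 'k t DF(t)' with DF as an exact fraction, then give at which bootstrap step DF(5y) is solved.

step 1 [1y] zero: DF = P = 9867/10000 ≈ 0.986700
step 2 [2y] swap r/1=309/19558: DF=(1 − 309/19558·(0.986700))/(1+309/19558) = 9691/10000 ≈ 0.969100
step 3 [3y] zero: DF = P = 9261/10000 ≈ 0.926100
step 4 [4y] zero: DF = P = 4613/5000 ≈ 0.922600
step 5 [5y] zero: DF = P = 2223/2500 ≈ 0.889200
step 6 [6y] bond c/1=3/200: DF=(1931271/2000000 − 3/200·(0.986700+0.969100+0.926100+0.922600+0.889200))/(1+3/200) = 441/500 ≈ 0.882000

1 1 9867/10000
2 2 9691/10000
3 3 9261/10000
4 4 4613/5000
5 5 2223/2500
6 6 441/500
DF(5y) is solved at step 5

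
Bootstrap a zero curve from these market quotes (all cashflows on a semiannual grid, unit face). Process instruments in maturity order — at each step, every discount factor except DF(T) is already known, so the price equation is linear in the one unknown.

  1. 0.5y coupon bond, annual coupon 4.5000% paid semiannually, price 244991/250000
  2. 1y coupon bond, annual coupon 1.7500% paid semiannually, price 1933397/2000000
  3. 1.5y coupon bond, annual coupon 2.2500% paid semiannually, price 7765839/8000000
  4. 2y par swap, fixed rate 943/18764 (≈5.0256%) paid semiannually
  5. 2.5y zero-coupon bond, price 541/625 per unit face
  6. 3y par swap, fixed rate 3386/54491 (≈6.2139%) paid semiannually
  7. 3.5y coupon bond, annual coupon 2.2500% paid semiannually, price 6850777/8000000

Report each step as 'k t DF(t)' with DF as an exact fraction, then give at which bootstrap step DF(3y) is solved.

step 1 [0.5y] bond c/2=9/400: DF=(244991/250000 − 9/400·(0))/(1+9/400) = 599/625 ≈ 0.958400
step 2 [1y] bond c/2=7/800: DF=(1933397/2000000 − 7/800·(0.958400))/(1+7/800) = 19/20 ≈ 0.950000
step 3 [1.5y] bond c/2=9/800: DF=(7765839/8000000 − 9/800·(0.958400+0.950000))/(1+9/800) = 9387/10000 ≈ 0.938700
step 4 [2y] swap r/2=943/37528: DF=(1 − 943/37528·(0.958400+0.950000+0.938700))/(1+943/37528) = 9057/10000 ≈ 0.905700
step 5 [2.5y] zero: DF = P = 541/625 ≈ 0.865600
step 6 [3y] swap r/2=1693/54491: DF=(1 − 1693/54491·(0.958400+0.950000+0.938700+0.905700+0.865600))/(1+1693/54491) = 8307/10000 ≈ 0.830700
step 7 [3.5y] bond c/2=9/800: DF=(6850777/8000000 − 9/800·(0.958400+0.950000+0.938700+0.905700+0.865600+0.830700))/(1+9/800) = 3931/5000 ≈ 0.786200

1 1/2 599/625
2 1 19/20
3 3/2 9387/10000
4 2 9057/10000
5 5/2 541/625
6 3 8307/10000
7 7/2 3931/5000
DF(3y) is solved at step 6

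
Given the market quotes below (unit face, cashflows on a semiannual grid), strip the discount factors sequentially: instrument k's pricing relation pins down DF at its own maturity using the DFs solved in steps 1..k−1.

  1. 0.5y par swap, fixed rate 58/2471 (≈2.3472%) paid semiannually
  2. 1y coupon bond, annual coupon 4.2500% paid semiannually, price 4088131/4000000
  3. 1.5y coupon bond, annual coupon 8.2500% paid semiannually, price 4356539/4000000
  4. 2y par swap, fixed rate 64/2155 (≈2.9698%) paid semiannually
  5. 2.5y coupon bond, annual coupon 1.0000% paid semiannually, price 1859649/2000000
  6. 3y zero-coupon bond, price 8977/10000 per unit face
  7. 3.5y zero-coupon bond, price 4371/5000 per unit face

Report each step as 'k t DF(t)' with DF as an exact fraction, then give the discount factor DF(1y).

step 1 [0.5y] swap r/2=29/2471: DF=(1 − 29/2471·(0))/(1+29/2471) = 2471/2500 ≈ 0.988400
step 2 [1y] bond c/2=17/800: DF=(4088131/4000000 − 17/800·(0.988400))/(1+17/800) = 4901/5000 ≈ 0.980200
step 3 [1.5y] bond c/2=33/800: DF=(4356539/4000000 − 33/800·(0.988400+0.980200))/(1+33/800) = 121/125 ≈ 0.968000
step 4 [2y] swap r/2=32/2155: DF=(1 − 32/2155·(0.988400+0.980200+0.968000))/(1+32/2155) = 589/625 ≈ 0.942400
step 5 [2.5y] bond c/2=1/200: DF=(1859649/2000000 − 1/200·(0.988400+0.980200+0.968000+0.942400))/(1+1/200) = 9059/10000 ≈ 0.905900
step 6 [3y] zero: DF = P = 8977/10000 ≈ 0.897700
step 7 [3.5y] zero: DF = P = 4371/5000 ≈ 0.874200

1 1/2 2471/2500
2 1 4901/5000
3 3/2 121/125
4 2 589/625
5 5/2 9059/10000
6 3 8977/10000
7 7/2 4371/5000
DF(1y) = 4901/5000 ≈ 0.980200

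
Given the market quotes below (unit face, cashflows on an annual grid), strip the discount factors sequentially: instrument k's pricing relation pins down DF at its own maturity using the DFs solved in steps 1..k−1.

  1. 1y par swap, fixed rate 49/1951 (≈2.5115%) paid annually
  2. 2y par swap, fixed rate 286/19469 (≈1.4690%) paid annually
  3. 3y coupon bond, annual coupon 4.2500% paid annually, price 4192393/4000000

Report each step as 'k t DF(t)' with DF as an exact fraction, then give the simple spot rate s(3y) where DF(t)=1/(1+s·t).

1 1 1951/2000
2 2 4857/5000
3 3 463/500
s(3y) = (1/(463/500) − 1)/(3) = 37/1389 ≈ 2.6638%

step 1 [1y] swap r/1=49/1951: DF=(1 − 49/1951·(0))/(1+49/1951) = 1951/2000 ≈ 0.975500
step 2 [2y] swap r/1=286/19469: DF=(1 − 286/19469·(0.975500))/(1+286/19469) = 4857/5000 ≈ 0.971400
step 3 [3y] bond c/1=17/400: DF=(4192393/4000000 − 17/400·(0.975500+0.971400))/(1+17/400) = 463/500 ≈ 0.926000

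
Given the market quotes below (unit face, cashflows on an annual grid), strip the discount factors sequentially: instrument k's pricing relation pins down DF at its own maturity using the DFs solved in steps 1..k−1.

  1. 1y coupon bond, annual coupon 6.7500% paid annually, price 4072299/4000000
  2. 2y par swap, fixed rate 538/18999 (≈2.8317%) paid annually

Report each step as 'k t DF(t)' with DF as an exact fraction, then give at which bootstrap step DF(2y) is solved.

step 1 [1y] bond c/1=27/400: DF=(4072299/4000000 − 27/400·(0))/(1+27/400) = 9537/10000 ≈ 0.953700
step 2 [2y] swap r/1=538/18999: DF=(1 − 538/18999·(0.953700))/(1+538/18999) = 4731/5000 ≈ 0.946200

1 1 9537/10000
2 2 4731/5000
DF(2y) is solved at step 2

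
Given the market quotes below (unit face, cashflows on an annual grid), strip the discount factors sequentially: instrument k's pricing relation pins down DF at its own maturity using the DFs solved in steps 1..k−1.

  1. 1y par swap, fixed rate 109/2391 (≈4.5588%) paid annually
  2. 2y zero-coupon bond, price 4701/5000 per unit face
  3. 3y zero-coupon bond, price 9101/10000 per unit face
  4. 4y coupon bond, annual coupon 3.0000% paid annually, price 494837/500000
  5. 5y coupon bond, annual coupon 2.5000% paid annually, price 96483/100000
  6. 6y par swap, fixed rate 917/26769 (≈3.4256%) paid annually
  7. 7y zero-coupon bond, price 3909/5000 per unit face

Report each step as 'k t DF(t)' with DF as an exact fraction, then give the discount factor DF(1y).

step 1 [1y] swap r/1=109/2391: DF=(1 − 109/2391·(0))/(1+109/2391) = 2391/2500 ≈ 0.956400
step 2 [2y] zero: DF = P = 4701/5000 ≈ 0.940200
step 3 [3y] zero: DF = P = 9101/10000 ≈ 0.910100
step 4 [4y] bond c/1=3/100: DF=(494837/500000 − 3/100·(0.956400+0.940200+0.910100))/(1+3/100) = 8791/10000 ≈ 0.879100
step 5 [5y] bond c/1=1/40: DF=(96483/100000 − 1/40·(0.956400+0.940200+0.910100+0.879100))/(1+1/40) = 4257/5000 ≈ 0.851400
step 6 [6y] swap r/1=917/26769: DF=(1 − 917/26769·(0.956400+0.940200+0.910100+0.879100+0.851400))/(1+917/26769) = 4083/5000 ≈ 0.816600
step 7 [7y] zero: DF = P = 3909/5000 ≈ 0.781800

1 1 2391/2500
2 2 4701/5000
3 3 9101/10000
4 4 8791/10000
5 5 4257/5000
6 6 4083/5000
7 7 3909/5000
DF(1y) = 2391/2500 ≈ 0.956400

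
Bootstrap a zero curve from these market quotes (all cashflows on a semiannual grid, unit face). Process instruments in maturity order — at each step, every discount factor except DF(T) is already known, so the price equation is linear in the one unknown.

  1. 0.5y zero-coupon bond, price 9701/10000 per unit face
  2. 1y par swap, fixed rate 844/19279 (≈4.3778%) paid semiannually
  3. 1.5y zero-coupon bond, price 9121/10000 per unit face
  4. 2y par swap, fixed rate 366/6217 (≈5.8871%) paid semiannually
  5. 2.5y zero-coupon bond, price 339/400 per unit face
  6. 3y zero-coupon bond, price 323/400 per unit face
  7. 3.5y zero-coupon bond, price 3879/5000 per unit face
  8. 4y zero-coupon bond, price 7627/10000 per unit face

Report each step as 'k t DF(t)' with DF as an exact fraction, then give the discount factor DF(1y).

step 1 [0.5y] zero: DF = P = 9701/10000 ≈ 0.970100
step 2 [1y] swap r/2=422/19279: DF=(1 − 422/19279·(0.970100))/(1+422/19279) = 4789/5000 ≈ 0.957800
step 3 [1.5y] zero: DF = P = 9121/10000 ≈ 0.912100
step 4 [2y] swap r/2=183/6217: DF=(1 − 183/6217·(0.970100+0.957800+0.912100))/(1+183/6217) = 4451/5000 ≈ 0.890200
step 5 [2.5y] zero: DF = P = 339/400 ≈ 0.847500
step 6 [3y] zero: DF = P = 323/400 ≈ 0.807500
step 7 [3.5y] zero: DF = P = 3879/5000 ≈ 0.775800
step 8 [4y] zero: DF = P = 7627/10000 ≈ 0.762700

1 1/2 9701/10000
2 1 4789/5000
3 3/2 9121/10000
4 2 4451/5000
5 5/2 339/400
6 3 323/400
7 7/2 3879/5000
8 4 7627/10000
DF(1y) = 4789/5000 ≈ 0.957800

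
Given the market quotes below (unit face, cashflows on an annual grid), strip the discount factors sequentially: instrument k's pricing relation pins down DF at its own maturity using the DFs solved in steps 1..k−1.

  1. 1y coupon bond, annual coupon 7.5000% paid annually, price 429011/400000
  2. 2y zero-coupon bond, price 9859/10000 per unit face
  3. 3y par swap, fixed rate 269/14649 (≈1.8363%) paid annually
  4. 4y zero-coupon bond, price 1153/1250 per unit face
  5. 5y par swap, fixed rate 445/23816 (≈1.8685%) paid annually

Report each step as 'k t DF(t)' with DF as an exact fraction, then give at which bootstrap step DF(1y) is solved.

step 1 [1y] bond c/1=3/40: DF=(429011/400000 − 3/40·(0))/(1+3/40) = 9977/10000 ≈ 0.997700
step 2 [2y] zero: DF = P = 9859/10000 ≈ 0.985900
step 3 [3y] swap r/1=269/14649: DF=(1 − 269/14649·(0.997700+0.985900))/(1+269/14649) = 4731/5000 ≈ 0.946200
step 4 [4y] zero: DF = P = 1153/1250 ≈ 0.922400
step 5 [5y] swap r/1=445/23816: DF=(1 − 445/23816·(0.997700+0.985900+0.946200+0.922400))/(1+445/23816) = 911/1000 ≈ 0.911000

1 1 9977/10000
2 2 9859/10000
3 3 4731/5000
4 4 1153/1250
5 5 911/1000
DF(1y) is solved at step 1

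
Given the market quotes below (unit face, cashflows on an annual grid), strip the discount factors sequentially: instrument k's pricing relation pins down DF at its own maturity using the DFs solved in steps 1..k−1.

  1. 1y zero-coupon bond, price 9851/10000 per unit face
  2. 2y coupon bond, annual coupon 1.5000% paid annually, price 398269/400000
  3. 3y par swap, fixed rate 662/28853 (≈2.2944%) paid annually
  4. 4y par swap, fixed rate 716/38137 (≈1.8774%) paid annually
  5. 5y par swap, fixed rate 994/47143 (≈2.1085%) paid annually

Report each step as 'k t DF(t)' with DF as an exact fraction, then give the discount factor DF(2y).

step 1 [1y] zero: DF = P = 9851/10000 ≈ 0.985100
step 2 [2y] bond c/1=3/200: DF=(398269/400000 − 3/200·(0.985100))/(1+3/200) = 604/625 ≈ 0.966400
step 3 [3y] swap r/1=662/28853: DF=(1 − 662/28853·(0.985100+0.966400))/(1+662/28853) = 4669/5000 ≈ 0.933800
step 4 [4y] swap r/1=716/38137: DF=(1 − 716/38137·(0.985100+0.966400+0.933800))/(1+716/38137) = 2321/2500 ≈ 0.928400
step 5 [5y] swap r/1=994/47143: DF=(1 − 994/47143·(0.985100+0.966400+0.933800+0.928400))/(1+994/47143) = 4503/5000 ≈ 0.900600

1 1 9851/10000
2 2 604/625
3 3 4669/5000
4 4 2321/2500
5 5 4503/5000
DF(2y) = 604/625 ≈ 0.966400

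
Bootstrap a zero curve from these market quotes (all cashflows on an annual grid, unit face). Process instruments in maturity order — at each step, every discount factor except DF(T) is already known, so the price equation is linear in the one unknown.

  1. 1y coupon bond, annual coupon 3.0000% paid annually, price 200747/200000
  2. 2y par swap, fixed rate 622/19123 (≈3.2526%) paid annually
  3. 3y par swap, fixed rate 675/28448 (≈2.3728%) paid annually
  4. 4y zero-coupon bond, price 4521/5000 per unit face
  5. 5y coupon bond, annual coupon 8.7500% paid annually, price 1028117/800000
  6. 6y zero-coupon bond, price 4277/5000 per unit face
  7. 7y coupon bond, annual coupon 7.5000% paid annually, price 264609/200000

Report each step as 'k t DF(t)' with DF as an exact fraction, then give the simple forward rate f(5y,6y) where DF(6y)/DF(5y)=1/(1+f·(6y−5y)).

step 1 [1y] bond c/1=3/100: DF=(200747/200000 − 3/100·(0))/(1+3/100) = 1949/2000 ≈ 0.974500
step 2 [2y] swap r/1=622/19123: DF=(1 − 622/19123·(0.974500))/(1+622/19123) = 4689/5000 ≈ 0.937800
step 3 [3y] swap r/1=675/28448: DF=(1 − 675/28448·(0.974500+0.937800))/(1+675/28448) = 373/400 ≈ 0.932500
step 4 [4y] zero: DF = P = 4521/5000 ≈ 0.904200
step 5 [5y] bond c/1=7/80: DF=(1028117/800000 − 7/80·(0.974500+0.937800+0.932500+0.904200))/(1+7/80) = 8801/10000 ≈ 0.880100
step 6 [6y] zero: DF = P = 4277/5000 ≈ 0.855400
step 7 [7y] bond c/1=3/40: DF=(264609/200000 − 3/40·(0.974500+0.937800+0.932500+0.904200+0.880100+0.855400))/(1+3/40) = 8481/10000 ≈ 0.848100

1 1 1949/2000
2 2 4689/5000
3 3 373/400
4 4 4521/5000
5 5 8801/10000
6 6 4277/5000
7 7 8481/10000
f(5y,6y) = ((8801/10000)/(4277/5000) − 1)/(1) = 19/658 ≈ 2.8875%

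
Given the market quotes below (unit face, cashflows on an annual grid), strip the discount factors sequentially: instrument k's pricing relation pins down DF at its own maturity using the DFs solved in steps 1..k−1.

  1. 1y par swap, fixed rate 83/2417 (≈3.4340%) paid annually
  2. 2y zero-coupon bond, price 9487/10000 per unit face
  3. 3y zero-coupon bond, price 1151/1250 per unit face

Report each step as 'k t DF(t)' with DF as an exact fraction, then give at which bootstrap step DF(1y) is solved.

step 1 [1y] swap r/1=83/2417: DF=(1 − 83/2417·(0))/(1+83/2417) = 2417/2500 ≈ 0.966800
step 2 [2y] zero: DF = P = 9487/10000 ≈ 0.948700
step 3 [3y] zero: DF = P = 1151/1250 ≈ 0.920800

1 1 2417/2500
2 2 9487/10000
3 3 1151/1250
DF(1y) is solved at step 1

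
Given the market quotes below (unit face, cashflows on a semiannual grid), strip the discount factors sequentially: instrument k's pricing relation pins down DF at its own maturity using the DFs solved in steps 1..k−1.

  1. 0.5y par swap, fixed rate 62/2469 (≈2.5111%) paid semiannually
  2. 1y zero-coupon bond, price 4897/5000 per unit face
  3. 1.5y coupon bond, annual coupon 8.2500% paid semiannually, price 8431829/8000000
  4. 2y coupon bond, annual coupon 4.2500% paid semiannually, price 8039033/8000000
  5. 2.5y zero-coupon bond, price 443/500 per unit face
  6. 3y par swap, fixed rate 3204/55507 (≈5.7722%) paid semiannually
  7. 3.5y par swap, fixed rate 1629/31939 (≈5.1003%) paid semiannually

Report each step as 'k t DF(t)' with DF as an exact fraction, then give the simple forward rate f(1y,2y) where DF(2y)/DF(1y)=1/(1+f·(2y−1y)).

step 1 [0.5y] swap r/2=31/2469: DF=(1 − 31/2469·(0))/(1+31/2469) = 2469/2500 ≈ 0.987600
step 2 [1y] zero: DF = P = 4897/5000 ≈ 0.979400
step 3 [1.5y] bond c/2=33/800: DF=(8431829/8000000 − 33/800·(0.987600+0.979400))/(1+33/800) = 9343/10000 ≈ 0.934300
step 4 [2y] bond c/2=17/800: DF=(8039033/8000000 − 17/800·(0.987600+0.979400+0.934300))/(1+17/800) = 2309/2500 ≈ 0.923600
step 5 [2.5y] zero: DF = P = 443/500 ≈ 0.886000
step 6 [3y] swap r/2=1602/55507: DF=(1 − 1602/55507·(0.987600+0.979400+0.934300+0.923600+0.886000))/(1+1602/55507) = 4199/5000 ≈ 0.839800
step 7 [3.5y] swap r/2=1629/63878: DF=(1 − 1629/63878·(0.987600+0.979400+0.934300+0.923600+0.886000+0.839800))/(1+1629/63878) = 8371/10000 ≈ 0.837100

1 1/2 2469/2500
2 1 4897/5000
3 3/2 9343/10000
4 2 2309/2500
5 5/2 443/500
6 3 4199/5000
7 7/2 8371/10000
f(1y,2y) = ((4897/5000)/(2309/2500) − 1)/(1) = 279/4618 ≈ 6.0416%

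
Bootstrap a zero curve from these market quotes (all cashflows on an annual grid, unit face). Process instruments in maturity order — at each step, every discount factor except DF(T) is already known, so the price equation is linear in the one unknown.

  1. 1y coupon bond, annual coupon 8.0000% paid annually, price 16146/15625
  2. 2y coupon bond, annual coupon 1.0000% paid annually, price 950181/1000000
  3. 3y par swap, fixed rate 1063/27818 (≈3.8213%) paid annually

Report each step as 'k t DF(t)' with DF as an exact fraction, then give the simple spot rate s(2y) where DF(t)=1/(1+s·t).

1 1 598/625
2 2 9313/10000
3 3 8937/10000
s(2y) = (1/(9313/10000) − 1)/(2) = 687/18626 ≈ 3.6884%

step 1 [1y] bond c/1=2/25: DF=(16146/15625 − 2/25·(0))/(1+2/25) = 598/625 ≈ 0.956800
step 2 [2y] bond c/1=1/100: DF=(950181/1000000 − 1/100·(0.956800))/(1+1/100) = 9313/10000 ≈ 0.931300
step 3 [3y] swap r/1=1063/27818: DF=(1 − 1063/27818·(0.956800+0.931300))/(1+1063/27818) = 8937/10000 ≈ 0.893700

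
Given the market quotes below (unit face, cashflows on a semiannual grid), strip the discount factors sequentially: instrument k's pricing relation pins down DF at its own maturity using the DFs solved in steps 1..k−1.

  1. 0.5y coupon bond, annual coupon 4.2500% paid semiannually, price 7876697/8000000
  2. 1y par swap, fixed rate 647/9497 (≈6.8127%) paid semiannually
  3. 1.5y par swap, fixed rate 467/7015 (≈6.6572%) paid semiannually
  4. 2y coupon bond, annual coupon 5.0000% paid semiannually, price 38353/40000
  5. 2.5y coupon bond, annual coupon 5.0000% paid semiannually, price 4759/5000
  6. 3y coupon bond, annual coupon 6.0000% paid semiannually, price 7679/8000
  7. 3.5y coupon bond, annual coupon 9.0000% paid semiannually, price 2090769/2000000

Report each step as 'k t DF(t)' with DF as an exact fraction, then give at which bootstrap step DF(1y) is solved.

1 1/2 9641/10000
2 1 9353/10000
3 3/2 4533/5000
4 2 867/1000
5 5/2 839/1000
6 3 1601/2000
7 7/2 1929/2500
DF(1y) is solved at step 2

step 1 [0.5y] bond c/2=17/800: DF=(7876697/8000000 − 17/800·(0))/(1+17/800) = 9641/10000 ≈ 0.964100
step 2 [1y] swap r/2=647/18994: DF=(1 − 647/18994·(0.964100))/(1+647/18994) = 9353/10000 ≈ 0.935300
step 3 [1.5y] swap r/2=467/14030: DF=(1 − 467/14030·(0.964100+0.935300))/(1+467/14030) = 4533/5000 ≈ 0.906600
step 4 [2y] bond c/2=1/40: DF=(38353/40000 − 1/40·(0.964100+0.935300+0.906600))/(1+1/40) = 867/1000 ≈ 0.867000
step 5 [2.5y] bond c/2=1/40: DF=(4759/5000 − 1/40·(0.964100+0.935300+0.906600+0.867000))/(1+1/40) = 839/1000 ≈ 0.839000
step 6 [3y] bond c/2=3/100: DF=(7679/8000 − 3/100·(0.964100+0.935300+0.906600+0.867000+0.839000))/(1+3/100) = 1601/2000 ≈ 0.800500
step 7 [3.5y] bond c/2=9/200: DF=(2090769/2000000 − 9/200·(0.964100+0.935300+0.906600+0.867000+0.839000+0.800500))/(1+9/200) = 1929/2500 ≈ 0.771600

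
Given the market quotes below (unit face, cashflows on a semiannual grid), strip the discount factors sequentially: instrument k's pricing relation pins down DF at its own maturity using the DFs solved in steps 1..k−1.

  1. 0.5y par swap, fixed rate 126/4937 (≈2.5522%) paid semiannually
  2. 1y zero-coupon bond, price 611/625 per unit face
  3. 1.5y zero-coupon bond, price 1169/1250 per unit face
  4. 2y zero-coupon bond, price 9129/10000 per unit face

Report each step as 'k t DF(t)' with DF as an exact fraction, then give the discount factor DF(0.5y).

1 1/2 4937/5000
2 1 611/625
3 3/2 1169/1250
4 2 9129/10000
DF(0.5y) = 4937/5000 ≈ 0.987400

step 1 [0.5y] swap r/2=63/4937: DF=(1 − 63/4937·(0))/(1+63/4937) = 4937/5000 ≈ 0.987400
step 2 [1y] zero: DF = P = 611/625 ≈ 0.977600
step 3 [1.5y] zero: DF = P = 1169/1250 ≈ 0.935200
step 4 [2y] zero: DF = P = 9129/10000 ≈ 0.912900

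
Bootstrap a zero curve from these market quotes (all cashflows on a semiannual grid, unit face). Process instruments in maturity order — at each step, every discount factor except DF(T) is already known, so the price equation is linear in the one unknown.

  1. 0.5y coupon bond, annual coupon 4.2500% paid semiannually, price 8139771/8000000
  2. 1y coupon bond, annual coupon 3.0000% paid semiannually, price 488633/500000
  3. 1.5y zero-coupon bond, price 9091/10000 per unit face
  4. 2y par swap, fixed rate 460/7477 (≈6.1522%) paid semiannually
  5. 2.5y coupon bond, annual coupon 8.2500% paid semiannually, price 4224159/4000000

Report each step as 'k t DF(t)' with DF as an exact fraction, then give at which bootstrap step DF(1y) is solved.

1 1/2 9963/10000
2 1 9481/10000
3 3/2 9091/10000
4 2 177/200
5 5/2 8661/10000
DF(1y) is solved at step 2

step 1 [0.5y] bond c/2=17/800: DF=(8139771/8000000 − 17/800·(0))/(1+17/800) = 9963/10000 ≈ 0.996300
step 2 [1y] bond c/2=3/200: DF=(488633/500000 − 3/200·(0.996300))/(1+3/200) = 9481/10000 ≈ 0.948100
step 3 [1.5y] zero: DF = P = 9091/10000 ≈ 0.909100
step 4 [2y] swap r/2=230/7477: DF=(1 − 230/7477·(0.996300+0.948100+0.909100))/(1+230/7477) = 177/200 ≈ 0.885000
step 5 [2.5y] bond c/2=33/800: DF=(4224159/4000000 − 33/800·(0.996300+0.948100+0.909100+0.885000))/(1+33/800) = 8661/10000 ≈ 0.866100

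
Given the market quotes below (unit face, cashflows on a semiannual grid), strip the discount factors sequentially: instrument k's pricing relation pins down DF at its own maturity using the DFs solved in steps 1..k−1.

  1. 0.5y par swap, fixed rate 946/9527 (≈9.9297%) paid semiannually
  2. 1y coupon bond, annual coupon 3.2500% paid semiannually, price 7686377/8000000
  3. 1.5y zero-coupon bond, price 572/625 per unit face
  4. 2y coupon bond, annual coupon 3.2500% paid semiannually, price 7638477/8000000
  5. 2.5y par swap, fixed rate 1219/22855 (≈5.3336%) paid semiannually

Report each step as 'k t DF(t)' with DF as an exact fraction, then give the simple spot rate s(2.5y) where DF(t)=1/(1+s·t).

step 1 [0.5y] swap r/2=473/9527: DF=(1 − 473/9527·(0))/(1+473/9527) = 9527/10000 ≈ 0.952700
step 2 [1y] bond c/2=13/800: DF=(7686377/8000000 − 13/800·(0.952700))/(1+13/800) = 4651/5000 ≈ 0.930200
step 3 [1.5y] zero: DF = P = 572/625 ≈ 0.915200
step 4 [2y] bond c/2=13/800: DF=(7638477/8000000 − 13/800·(0.952700+0.930200+0.915200))/(1+13/800) = 2237/2500 ≈ 0.894800
step 5 [2.5y] swap r/2=1219/45710: DF=(1 − 1219/45710·(0.952700+0.930200+0.915200+0.894800))/(1+1219/45710) = 8781/10000 ≈ 0.878100

1 1/2 9527/10000
2 1 4651/5000
3 3/2 572/625
4 2 2237/2500
5 5/2 8781/10000
s(2.5y) = (1/(8781/10000) − 1)/(5/2) = 2438/43905 ≈ 5.5529%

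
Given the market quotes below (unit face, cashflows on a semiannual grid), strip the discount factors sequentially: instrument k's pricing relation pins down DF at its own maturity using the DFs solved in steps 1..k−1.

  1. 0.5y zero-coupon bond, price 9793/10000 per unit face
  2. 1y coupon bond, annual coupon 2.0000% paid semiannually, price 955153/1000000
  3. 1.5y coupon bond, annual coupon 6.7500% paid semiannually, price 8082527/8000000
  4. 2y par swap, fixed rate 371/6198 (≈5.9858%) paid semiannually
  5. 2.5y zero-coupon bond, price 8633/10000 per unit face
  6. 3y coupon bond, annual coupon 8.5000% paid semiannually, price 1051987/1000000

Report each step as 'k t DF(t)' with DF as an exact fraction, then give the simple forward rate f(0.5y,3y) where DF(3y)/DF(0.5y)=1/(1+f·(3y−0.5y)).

1 1/2 9793/10000
2 1 117/125
3 3/2 2287/2500
4 2 8887/10000
5 5/2 8633/10000
6 3 8223/10000
f(0.5y,3y) = ((9793/10000)/(8223/10000) − 1)/(5/2) = 628/8223 ≈ 7.6371%

step 1 [0.5y] zero: DF = P = 9793/10000 ≈ 0.979300
step 2 [1y] bond c/2=1/100: DF=(955153/1000000 − 1/100·(0.979300))/(1+1/100) = 117/125 ≈ 0.936000
step 3 [1.5y] bond c/2=27/800: DF=(8082527/8000000 − 27/800·(0.979300+0.936000))/(1+27/800) = 2287/2500 ≈ 0.914800
step 4 [2y] swap r/2=371/12396: DF=(1 − 371/12396·(0.979300+0.936000+0.914800))/(1+371/12396) = 8887/10000 ≈ 0.888700
step 5 [2.5y] zero: DF = P = 8633/10000 ≈ 0.863300
step 6 [3y] bond c/2=17/400: DF=(1051987/1000000 − 17/400·(0.979300+0.936000+0.914800+0.888700+0.863300))/(1+17/400) = 8223/10000 ≈ 0.822300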